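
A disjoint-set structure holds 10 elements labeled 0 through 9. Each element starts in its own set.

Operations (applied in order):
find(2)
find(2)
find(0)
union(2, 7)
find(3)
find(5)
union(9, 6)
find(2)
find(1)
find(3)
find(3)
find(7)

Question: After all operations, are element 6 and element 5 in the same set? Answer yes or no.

Answer: no

Derivation:
Step 1: find(2) -> no change; set of 2 is {2}
Step 2: find(2) -> no change; set of 2 is {2}
Step 3: find(0) -> no change; set of 0 is {0}
Step 4: union(2, 7) -> merged; set of 2 now {2, 7}
Step 5: find(3) -> no change; set of 3 is {3}
Step 6: find(5) -> no change; set of 5 is {5}
Step 7: union(9, 6) -> merged; set of 9 now {6, 9}
Step 8: find(2) -> no change; set of 2 is {2, 7}
Step 9: find(1) -> no change; set of 1 is {1}
Step 10: find(3) -> no change; set of 3 is {3}
Step 11: find(3) -> no change; set of 3 is {3}
Step 12: find(7) -> no change; set of 7 is {2, 7}
Set of 6: {6, 9}; 5 is not a member.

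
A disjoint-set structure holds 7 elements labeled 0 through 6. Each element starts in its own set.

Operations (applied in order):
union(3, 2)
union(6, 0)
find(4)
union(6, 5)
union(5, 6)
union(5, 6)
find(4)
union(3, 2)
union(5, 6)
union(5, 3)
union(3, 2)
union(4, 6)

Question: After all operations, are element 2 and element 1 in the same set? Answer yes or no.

Answer: no

Derivation:
Step 1: union(3, 2) -> merged; set of 3 now {2, 3}
Step 2: union(6, 0) -> merged; set of 6 now {0, 6}
Step 3: find(4) -> no change; set of 4 is {4}
Step 4: union(6, 5) -> merged; set of 6 now {0, 5, 6}
Step 5: union(5, 6) -> already same set; set of 5 now {0, 5, 6}
Step 6: union(5, 6) -> already same set; set of 5 now {0, 5, 6}
Step 7: find(4) -> no change; set of 4 is {4}
Step 8: union(3, 2) -> already same set; set of 3 now {2, 3}
Step 9: union(5, 6) -> already same set; set of 5 now {0, 5, 6}
Step 10: union(5, 3) -> merged; set of 5 now {0, 2, 3, 5, 6}
Step 11: union(3, 2) -> already same set; set of 3 now {0, 2, 3, 5, 6}
Step 12: union(4, 6) -> merged; set of 4 now {0, 2, 3, 4, 5, 6}
Set of 2: {0, 2, 3, 4, 5, 6}; 1 is not a member.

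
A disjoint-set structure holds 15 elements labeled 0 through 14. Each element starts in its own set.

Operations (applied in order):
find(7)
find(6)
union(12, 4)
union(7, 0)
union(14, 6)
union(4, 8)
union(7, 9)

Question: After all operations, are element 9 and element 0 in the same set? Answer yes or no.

Step 1: find(7) -> no change; set of 7 is {7}
Step 2: find(6) -> no change; set of 6 is {6}
Step 3: union(12, 4) -> merged; set of 12 now {4, 12}
Step 4: union(7, 0) -> merged; set of 7 now {0, 7}
Step 5: union(14, 6) -> merged; set of 14 now {6, 14}
Step 6: union(4, 8) -> merged; set of 4 now {4, 8, 12}
Step 7: union(7, 9) -> merged; set of 7 now {0, 7, 9}
Set of 9: {0, 7, 9}; 0 is a member.

Answer: yes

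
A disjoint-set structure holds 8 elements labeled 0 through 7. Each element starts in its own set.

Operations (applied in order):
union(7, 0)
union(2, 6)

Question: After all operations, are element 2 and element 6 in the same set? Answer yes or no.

Answer: yes

Derivation:
Step 1: union(7, 0) -> merged; set of 7 now {0, 7}
Step 2: union(2, 6) -> merged; set of 2 now {2, 6}
Set of 2: {2, 6}; 6 is a member.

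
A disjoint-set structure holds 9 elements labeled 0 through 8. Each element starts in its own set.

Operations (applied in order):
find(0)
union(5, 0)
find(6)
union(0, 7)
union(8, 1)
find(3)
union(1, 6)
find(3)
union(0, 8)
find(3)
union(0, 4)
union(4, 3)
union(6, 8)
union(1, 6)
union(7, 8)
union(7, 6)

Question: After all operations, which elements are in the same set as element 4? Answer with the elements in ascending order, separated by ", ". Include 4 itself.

Answer: 0, 1, 3, 4, 5, 6, 7, 8

Derivation:
Step 1: find(0) -> no change; set of 0 is {0}
Step 2: union(5, 0) -> merged; set of 5 now {0, 5}
Step 3: find(6) -> no change; set of 6 is {6}
Step 4: union(0, 7) -> merged; set of 0 now {0, 5, 7}
Step 5: union(8, 1) -> merged; set of 8 now {1, 8}
Step 6: find(3) -> no change; set of 3 is {3}
Step 7: union(1, 6) -> merged; set of 1 now {1, 6, 8}
Step 8: find(3) -> no change; set of 3 is {3}
Step 9: union(0, 8) -> merged; set of 0 now {0, 1, 5, 6, 7, 8}
Step 10: find(3) -> no change; set of 3 is {3}
Step 11: union(0, 4) -> merged; set of 0 now {0, 1, 4, 5, 6, 7, 8}
Step 12: union(4, 3) -> merged; set of 4 now {0, 1, 3, 4, 5, 6, 7, 8}
Step 13: union(6, 8) -> already same set; set of 6 now {0, 1, 3, 4, 5, 6, 7, 8}
Step 14: union(1, 6) -> already same set; set of 1 now {0, 1, 3, 4, 5, 6, 7, 8}
Step 15: union(7, 8) -> already same set; set of 7 now {0, 1, 3, 4, 5, 6, 7, 8}
Step 16: union(7, 6) -> already same set; set of 7 now {0, 1, 3, 4, 5, 6, 7, 8}
Component of 4: {0, 1, 3, 4, 5, 6, 7, 8}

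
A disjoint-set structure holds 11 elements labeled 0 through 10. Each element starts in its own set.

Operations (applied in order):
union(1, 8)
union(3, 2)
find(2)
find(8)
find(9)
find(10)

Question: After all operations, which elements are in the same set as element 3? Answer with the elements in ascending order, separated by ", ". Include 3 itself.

Answer: 2, 3

Derivation:
Step 1: union(1, 8) -> merged; set of 1 now {1, 8}
Step 2: union(3, 2) -> merged; set of 3 now {2, 3}
Step 3: find(2) -> no change; set of 2 is {2, 3}
Step 4: find(8) -> no change; set of 8 is {1, 8}
Step 5: find(9) -> no change; set of 9 is {9}
Step 6: find(10) -> no change; set of 10 is {10}
Component of 3: {2, 3}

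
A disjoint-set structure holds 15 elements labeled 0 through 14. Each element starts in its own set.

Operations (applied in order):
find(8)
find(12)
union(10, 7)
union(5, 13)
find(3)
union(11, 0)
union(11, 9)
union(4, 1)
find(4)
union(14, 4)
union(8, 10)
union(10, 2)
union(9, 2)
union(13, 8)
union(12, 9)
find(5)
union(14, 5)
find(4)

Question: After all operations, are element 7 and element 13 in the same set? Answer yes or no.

Step 1: find(8) -> no change; set of 8 is {8}
Step 2: find(12) -> no change; set of 12 is {12}
Step 3: union(10, 7) -> merged; set of 10 now {7, 10}
Step 4: union(5, 13) -> merged; set of 5 now {5, 13}
Step 5: find(3) -> no change; set of 3 is {3}
Step 6: union(11, 0) -> merged; set of 11 now {0, 11}
Step 7: union(11, 9) -> merged; set of 11 now {0, 9, 11}
Step 8: union(4, 1) -> merged; set of 4 now {1, 4}
Step 9: find(4) -> no change; set of 4 is {1, 4}
Step 10: union(14, 4) -> merged; set of 14 now {1, 4, 14}
Step 11: union(8, 10) -> merged; set of 8 now {7, 8, 10}
Step 12: union(10, 2) -> merged; set of 10 now {2, 7, 8, 10}
Step 13: union(9, 2) -> merged; set of 9 now {0, 2, 7, 8, 9, 10, 11}
Step 14: union(13, 8) -> merged; set of 13 now {0, 2, 5, 7, 8, 9, 10, 11, 13}
Step 15: union(12, 9) -> merged; set of 12 now {0, 2, 5, 7, 8, 9, 10, 11, 12, 13}
Step 16: find(5) -> no change; set of 5 is {0, 2, 5, 7, 8, 9, 10, 11, 12, 13}
Step 17: union(14, 5) -> merged; set of 14 now {0, 1, 2, 4, 5, 7, 8, 9, 10, 11, 12, 13, 14}
Step 18: find(4) -> no change; set of 4 is {0, 1, 2, 4, 5, 7, 8, 9, 10, 11, 12, 13, 14}
Set of 7: {0, 1, 2, 4, 5, 7, 8, 9, 10, 11, 12, 13, 14}; 13 is a member.

Answer: yes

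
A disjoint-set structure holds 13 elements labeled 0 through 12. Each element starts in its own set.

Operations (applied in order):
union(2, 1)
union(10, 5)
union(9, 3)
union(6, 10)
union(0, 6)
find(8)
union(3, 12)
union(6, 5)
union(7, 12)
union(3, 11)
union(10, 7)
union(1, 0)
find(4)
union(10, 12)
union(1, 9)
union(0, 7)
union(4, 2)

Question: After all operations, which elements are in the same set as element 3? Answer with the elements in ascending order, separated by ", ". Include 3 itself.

Step 1: union(2, 1) -> merged; set of 2 now {1, 2}
Step 2: union(10, 5) -> merged; set of 10 now {5, 10}
Step 3: union(9, 3) -> merged; set of 9 now {3, 9}
Step 4: union(6, 10) -> merged; set of 6 now {5, 6, 10}
Step 5: union(0, 6) -> merged; set of 0 now {0, 5, 6, 10}
Step 6: find(8) -> no change; set of 8 is {8}
Step 7: union(3, 12) -> merged; set of 3 now {3, 9, 12}
Step 8: union(6, 5) -> already same set; set of 6 now {0, 5, 6, 10}
Step 9: union(7, 12) -> merged; set of 7 now {3, 7, 9, 12}
Step 10: union(3, 11) -> merged; set of 3 now {3, 7, 9, 11, 12}
Step 11: union(10, 7) -> merged; set of 10 now {0, 3, 5, 6, 7, 9, 10, 11, 12}
Step 12: union(1, 0) -> merged; set of 1 now {0, 1, 2, 3, 5, 6, 7, 9, 10, 11, 12}
Step 13: find(4) -> no change; set of 4 is {4}
Step 14: union(10, 12) -> already same set; set of 10 now {0, 1, 2, 3, 5, 6, 7, 9, 10, 11, 12}
Step 15: union(1, 9) -> already same set; set of 1 now {0, 1, 2, 3, 5, 6, 7, 9, 10, 11, 12}
Step 16: union(0, 7) -> already same set; set of 0 now {0, 1, 2, 3, 5, 6, 7, 9, 10, 11, 12}
Step 17: union(4, 2) -> merged; set of 4 now {0, 1, 2, 3, 4, 5, 6, 7, 9, 10, 11, 12}
Component of 3: {0, 1, 2, 3, 4, 5, 6, 7, 9, 10, 11, 12}

Answer: 0, 1, 2, 3, 4, 5, 6, 7, 9, 10, 11, 12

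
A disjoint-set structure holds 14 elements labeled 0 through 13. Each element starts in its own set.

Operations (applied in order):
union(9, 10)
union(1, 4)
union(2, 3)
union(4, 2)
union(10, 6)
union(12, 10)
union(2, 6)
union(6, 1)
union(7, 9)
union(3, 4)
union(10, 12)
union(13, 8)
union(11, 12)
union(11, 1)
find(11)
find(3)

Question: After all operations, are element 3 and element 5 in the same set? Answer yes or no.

Answer: no

Derivation:
Step 1: union(9, 10) -> merged; set of 9 now {9, 10}
Step 2: union(1, 4) -> merged; set of 1 now {1, 4}
Step 3: union(2, 3) -> merged; set of 2 now {2, 3}
Step 4: union(4, 2) -> merged; set of 4 now {1, 2, 3, 4}
Step 5: union(10, 6) -> merged; set of 10 now {6, 9, 10}
Step 6: union(12, 10) -> merged; set of 12 now {6, 9, 10, 12}
Step 7: union(2, 6) -> merged; set of 2 now {1, 2, 3, 4, 6, 9, 10, 12}
Step 8: union(6, 1) -> already same set; set of 6 now {1, 2, 3, 4, 6, 9, 10, 12}
Step 9: union(7, 9) -> merged; set of 7 now {1, 2, 3, 4, 6, 7, 9, 10, 12}
Step 10: union(3, 4) -> already same set; set of 3 now {1, 2, 3, 4, 6, 7, 9, 10, 12}
Step 11: union(10, 12) -> already same set; set of 10 now {1, 2, 3, 4, 6, 7, 9, 10, 12}
Step 12: union(13, 8) -> merged; set of 13 now {8, 13}
Step 13: union(11, 12) -> merged; set of 11 now {1, 2, 3, 4, 6, 7, 9, 10, 11, 12}
Step 14: union(11, 1) -> already same set; set of 11 now {1, 2, 3, 4, 6, 7, 9, 10, 11, 12}
Step 15: find(11) -> no change; set of 11 is {1, 2, 3, 4, 6, 7, 9, 10, 11, 12}
Step 16: find(3) -> no change; set of 3 is {1, 2, 3, 4, 6, 7, 9, 10, 11, 12}
Set of 3: {1, 2, 3, 4, 6, 7, 9, 10, 11, 12}; 5 is not a member.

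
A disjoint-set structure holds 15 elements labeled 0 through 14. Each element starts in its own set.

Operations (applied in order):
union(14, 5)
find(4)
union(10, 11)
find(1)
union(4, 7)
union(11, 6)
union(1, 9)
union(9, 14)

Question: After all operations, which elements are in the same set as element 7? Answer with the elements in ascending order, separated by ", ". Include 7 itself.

Step 1: union(14, 5) -> merged; set of 14 now {5, 14}
Step 2: find(4) -> no change; set of 4 is {4}
Step 3: union(10, 11) -> merged; set of 10 now {10, 11}
Step 4: find(1) -> no change; set of 1 is {1}
Step 5: union(4, 7) -> merged; set of 4 now {4, 7}
Step 6: union(11, 6) -> merged; set of 11 now {6, 10, 11}
Step 7: union(1, 9) -> merged; set of 1 now {1, 9}
Step 8: union(9, 14) -> merged; set of 9 now {1, 5, 9, 14}
Component of 7: {4, 7}

Answer: 4, 7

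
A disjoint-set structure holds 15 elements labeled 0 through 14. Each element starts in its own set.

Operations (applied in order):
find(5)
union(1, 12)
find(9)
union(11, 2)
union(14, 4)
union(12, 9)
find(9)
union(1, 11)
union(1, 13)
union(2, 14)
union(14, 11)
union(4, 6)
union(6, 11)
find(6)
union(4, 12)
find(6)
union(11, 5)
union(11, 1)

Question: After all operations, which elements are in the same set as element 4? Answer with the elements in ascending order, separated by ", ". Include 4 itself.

Step 1: find(5) -> no change; set of 5 is {5}
Step 2: union(1, 12) -> merged; set of 1 now {1, 12}
Step 3: find(9) -> no change; set of 9 is {9}
Step 4: union(11, 2) -> merged; set of 11 now {2, 11}
Step 5: union(14, 4) -> merged; set of 14 now {4, 14}
Step 6: union(12, 9) -> merged; set of 12 now {1, 9, 12}
Step 7: find(9) -> no change; set of 9 is {1, 9, 12}
Step 8: union(1, 11) -> merged; set of 1 now {1, 2, 9, 11, 12}
Step 9: union(1, 13) -> merged; set of 1 now {1, 2, 9, 11, 12, 13}
Step 10: union(2, 14) -> merged; set of 2 now {1, 2, 4, 9, 11, 12, 13, 14}
Step 11: union(14, 11) -> already same set; set of 14 now {1, 2, 4, 9, 11, 12, 13, 14}
Step 12: union(4, 6) -> merged; set of 4 now {1, 2, 4, 6, 9, 11, 12, 13, 14}
Step 13: union(6, 11) -> already same set; set of 6 now {1, 2, 4, 6, 9, 11, 12, 13, 14}
Step 14: find(6) -> no change; set of 6 is {1, 2, 4, 6, 9, 11, 12, 13, 14}
Step 15: union(4, 12) -> already same set; set of 4 now {1, 2, 4, 6, 9, 11, 12, 13, 14}
Step 16: find(6) -> no change; set of 6 is {1, 2, 4, 6, 9, 11, 12, 13, 14}
Step 17: union(11, 5) -> merged; set of 11 now {1, 2, 4, 5, 6, 9, 11, 12, 13, 14}
Step 18: union(11, 1) -> already same set; set of 11 now {1, 2, 4, 5, 6, 9, 11, 12, 13, 14}
Component of 4: {1, 2, 4, 5, 6, 9, 11, 12, 13, 14}

Answer: 1, 2, 4, 5, 6, 9, 11, 12, 13, 14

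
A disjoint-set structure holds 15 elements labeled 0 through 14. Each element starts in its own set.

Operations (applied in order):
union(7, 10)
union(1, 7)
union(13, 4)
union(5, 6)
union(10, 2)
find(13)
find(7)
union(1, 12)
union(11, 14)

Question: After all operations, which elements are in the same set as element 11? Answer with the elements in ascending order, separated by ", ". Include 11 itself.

Answer: 11, 14

Derivation:
Step 1: union(7, 10) -> merged; set of 7 now {7, 10}
Step 2: union(1, 7) -> merged; set of 1 now {1, 7, 10}
Step 3: union(13, 4) -> merged; set of 13 now {4, 13}
Step 4: union(5, 6) -> merged; set of 5 now {5, 6}
Step 5: union(10, 2) -> merged; set of 10 now {1, 2, 7, 10}
Step 6: find(13) -> no change; set of 13 is {4, 13}
Step 7: find(7) -> no change; set of 7 is {1, 2, 7, 10}
Step 8: union(1, 12) -> merged; set of 1 now {1, 2, 7, 10, 12}
Step 9: union(11, 14) -> merged; set of 11 now {11, 14}
Component of 11: {11, 14}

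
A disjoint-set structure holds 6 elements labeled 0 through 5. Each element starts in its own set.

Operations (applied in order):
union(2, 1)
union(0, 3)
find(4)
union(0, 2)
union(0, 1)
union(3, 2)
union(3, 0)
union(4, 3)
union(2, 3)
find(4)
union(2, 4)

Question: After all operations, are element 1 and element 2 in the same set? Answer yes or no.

Answer: yes

Derivation:
Step 1: union(2, 1) -> merged; set of 2 now {1, 2}
Step 2: union(0, 3) -> merged; set of 0 now {0, 3}
Step 3: find(4) -> no change; set of 4 is {4}
Step 4: union(0, 2) -> merged; set of 0 now {0, 1, 2, 3}
Step 5: union(0, 1) -> already same set; set of 0 now {0, 1, 2, 3}
Step 6: union(3, 2) -> already same set; set of 3 now {0, 1, 2, 3}
Step 7: union(3, 0) -> already same set; set of 3 now {0, 1, 2, 3}
Step 8: union(4, 3) -> merged; set of 4 now {0, 1, 2, 3, 4}
Step 9: union(2, 3) -> already same set; set of 2 now {0, 1, 2, 3, 4}
Step 10: find(4) -> no change; set of 4 is {0, 1, 2, 3, 4}
Step 11: union(2, 4) -> already same set; set of 2 now {0, 1, 2, 3, 4}
Set of 1: {0, 1, 2, 3, 4}; 2 is a member.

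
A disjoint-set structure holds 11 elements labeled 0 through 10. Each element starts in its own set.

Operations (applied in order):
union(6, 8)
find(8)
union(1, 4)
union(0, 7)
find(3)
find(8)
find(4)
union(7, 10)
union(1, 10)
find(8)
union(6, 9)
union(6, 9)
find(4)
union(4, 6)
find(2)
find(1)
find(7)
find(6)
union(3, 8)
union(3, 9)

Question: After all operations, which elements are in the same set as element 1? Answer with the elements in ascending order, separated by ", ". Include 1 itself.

Step 1: union(6, 8) -> merged; set of 6 now {6, 8}
Step 2: find(8) -> no change; set of 8 is {6, 8}
Step 3: union(1, 4) -> merged; set of 1 now {1, 4}
Step 4: union(0, 7) -> merged; set of 0 now {0, 7}
Step 5: find(3) -> no change; set of 3 is {3}
Step 6: find(8) -> no change; set of 8 is {6, 8}
Step 7: find(4) -> no change; set of 4 is {1, 4}
Step 8: union(7, 10) -> merged; set of 7 now {0, 7, 10}
Step 9: union(1, 10) -> merged; set of 1 now {0, 1, 4, 7, 10}
Step 10: find(8) -> no change; set of 8 is {6, 8}
Step 11: union(6, 9) -> merged; set of 6 now {6, 8, 9}
Step 12: union(6, 9) -> already same set; set of 6 now {6, 8, 9}
Step 13: find(4) -> no change; set of 4 is {0, 1, 4, 7, 10}
Step 14: union(4, 6) -> merged; set of 4 now {0, 1, 4, 6, 7, 8, 9, 10}
Step 15: find(2) -> no change; set of 2 is {2}
Step 16: find(1) -> no change; set of 1 is {0, 1, 4, 6, 7, 8, 9, 10}
Step 17: find(7) -> no change; set of 7 is {0, 1, 4, 6, 7, 8, 9, 10}
Step 18: find(6) -> no change; set of 6 is {0, 1, 4, 6, 7, 8, 9, 10}
Step 19: union(3, 8) -> merged; set of 3 now {0, 1, 3, 4, 6, 7, 8, 9, 10}
Step 20: union(3, 9) -> already same set; set of 3 now {0, 1, 3, 4, 6, 7, 8, 9, 10}
Component of 1: {0, 1, 3, 4, 6, 7, 8, 9, 10}

Answer: 0, 1, 3, 4, 6, 7, 8, 9, 10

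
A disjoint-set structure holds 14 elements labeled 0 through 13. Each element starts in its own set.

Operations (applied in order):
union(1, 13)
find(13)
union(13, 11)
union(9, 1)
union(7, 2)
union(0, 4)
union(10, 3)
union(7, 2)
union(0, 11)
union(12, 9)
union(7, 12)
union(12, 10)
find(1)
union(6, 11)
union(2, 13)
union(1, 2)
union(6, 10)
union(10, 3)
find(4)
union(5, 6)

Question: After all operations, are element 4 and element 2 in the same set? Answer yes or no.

Answer: yes

Derivation:
Step 1: union(1, 13) -> merged; set of 1 now {1, 13}
Step 2: find(13) -> no change; set of 13 is {1, 13}
Step 3: union(13, 11) -> merged; set of 13 now {1, 11, 13}
Step 4: union(9, 1) -> merged; set of 9 now {1, 9, 11, 13}
Step 5: union(7, 2) -> merged; set of 7 now {2, 7}
Step 6: union(0, 4) -> merged; set of 0 now {0, 4}
Step 7: union(10, 3) -> merged; set of 10 now {3, 10}
Step 8: union(7, 2) -> already same set; set of 7 now {2, 7}
Step 9: union(0, 11) -> merged; set of 0 now {0, 1, 4, 9, 11, 13}
Step 10: union(12, 9) -> merged; set of 12 now {0, 1, 4, 9, 11, 12, 13}
Step 11: union(7, 12) -> merged; set of 7 now {0, 1, 2, 4, 7, 9, 11, 12, 13}
Step 12: union(12, 10) -> merged; set of 12 now {0, 1, 2, 3, 4, 7, 9, 10, 11, 12, 13}
Step 13: find(1) -> no change; set of 1 is {0, 1, 2, 3, 4, 7, 9, 10, 11, 12, 13}
Step 14: union(6, 11) -> merged; set of 6 now {0, 1, 2, 3, 4, 6, 7, 9, 10, 11, 12, 13}
Step 15: union(2, 13) -> already same set; set of 2 now {0, 1, 2, 3, 4, 6, 7, 9, 10, 11, 12, 13}
Step 16: union(1, 2) -> already same set; set of 1 now {0, 1, 2, 3, 4, 6, 7, 9, 10, 11, 12, 13}
Step 17: union(6, 10) -> already same set; set of 6 now {0, 1, 2, 3, 4, 6, 7, 9, 10, 11, 12, 13}
Step 18: union(10, 3) -> already same set; set of 10 now {0, 1, 2, 3, 4, 6, 7, 9, 10, 11, 12, 13}
Step 19: find(4) -> no change; set of 4 is {0, 1, 2, 3, 4, 6, 7, 9, 10, 11, 12, 13}
Step 20: union(5, 6) -> merged; set of 5 now {0, 1, 2, 3, 4, 5, 6, 7, 9, 10, 11, 12, 13}
Set of 4: {0, 1, 2, 3, 4, 5, 6, 7, 9, 10, 11, 12, 13}; 2 is a member.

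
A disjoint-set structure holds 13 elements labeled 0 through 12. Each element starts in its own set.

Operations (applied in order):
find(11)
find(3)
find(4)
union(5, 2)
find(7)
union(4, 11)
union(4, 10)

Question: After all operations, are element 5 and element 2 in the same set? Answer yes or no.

Answer: yes

Derivation:
Step 1: find(11) -> no change; set of 11 is {11}
Step 2: find(3) -> no change; set of 3 is {3}
Step 3: find(4) -> no change; set of 4 is {4}
Step 4: union(5, 2) -> merged; set of 5 now {2, 5}
Step 5: find(7) -> no change; set of 7 is {7}
Step 6: union(4, 11) -> merged; set of 4 now {4, 11}
Step 7: union(4, 10) -> merged; set of 4 now {4, 10, 11}
Set of 5: {2, 5}; 2 is a member.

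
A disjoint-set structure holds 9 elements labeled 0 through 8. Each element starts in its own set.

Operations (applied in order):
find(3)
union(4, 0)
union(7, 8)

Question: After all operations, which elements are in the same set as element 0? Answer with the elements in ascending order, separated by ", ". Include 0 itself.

Answer: 0, 4

Derivation:
Step 1: find(3) -> no change; set of 3 is {3}
Step 2: union(4, 0) -> merged; set of 4 now {0, 4}
Step 3: union(7, 8) -> merged; set of 7 now {7, 8}
Component of 0: {0, 4}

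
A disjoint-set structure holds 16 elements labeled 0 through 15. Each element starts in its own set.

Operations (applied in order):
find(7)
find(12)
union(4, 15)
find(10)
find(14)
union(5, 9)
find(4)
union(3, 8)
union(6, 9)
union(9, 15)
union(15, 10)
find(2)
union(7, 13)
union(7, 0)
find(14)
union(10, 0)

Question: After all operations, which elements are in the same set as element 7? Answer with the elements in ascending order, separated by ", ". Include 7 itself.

Answer: 0, 4, 5, 6, 7, 9, 10, 13, 15

Derivation:
Step 1: find(7) -> no change; set of 7 is {7}
Step 2: find(12) -> no change; set of 12 is {12}
Step 3: union(4, 15) -> merged; set of 4 now {4, 15}
Step 4: find(10) -> no change; set of 10 is {10}
Step 5: find(14) -> no change; set of 14 is {14}
Step 6: union(5, 9) -> merged; set of 5 now {5, 9}
Step 7: find(4) -> no change; set of 4 is {4, 15}
Step 8: union(3, 8) -> merged; set of 3 now {3, 8}
Step 9: union(6, 9) -> merged; set of 6 now {5, 6, 9}
Step 10: union(9, 15) -> merged; set of 9 now {4, 5, 6, 9, 15}
Step 11: union(15, 10) -> merged; set of 15 now {4, 5, 6, 9, 10, 15}
Step 12: find(2) -> no change; set of 2 is {2}
Step 13: union(7, 13) -> merged; set of 7 now {7, 13}
Step 14: union(7, 0) -> merged; set of 7 now {0, 7, 13}
Step 15: find(14) -> no change; set of 14 is {14}
Step 16: union(10, 0) -> merged; set of 10 now {0, 4, 5, 6, 7, 9, 10, 13, 15}
Component of 7: {0, 4, 5, 6, 7, 9, 10, 13, 15}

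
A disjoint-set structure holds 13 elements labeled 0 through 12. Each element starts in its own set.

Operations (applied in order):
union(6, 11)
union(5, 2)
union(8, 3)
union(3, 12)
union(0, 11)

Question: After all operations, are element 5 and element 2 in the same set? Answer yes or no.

Answer: yes

Derivation:
Step 1: union(6, 11) -> merged; set of 6 now {6, 11}
Step 2: union(5, 2) -> merged; set of 5 now {2, 5}
Step 3: union(8, 3) -> merged; set of 8 now {3, 8}
Step 4: union(3, 12) -> merged; set of 3 now {3, 8, 12}
Step 5: union(0, 11) -> merged; set of 0 now {0, 6, 11}
Set of 5: {2, 5}; 2 is a member.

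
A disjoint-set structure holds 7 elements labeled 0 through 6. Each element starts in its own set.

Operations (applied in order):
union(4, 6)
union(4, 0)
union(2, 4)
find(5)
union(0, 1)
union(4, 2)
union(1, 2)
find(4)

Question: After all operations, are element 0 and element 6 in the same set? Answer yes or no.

Answer: yes

Derivation:
Step 1: union(4, 6) -> merged; set of 4 now {4, 6}
Step 2: union(4, 0) -> merged; set of 4 now {0, 4, 6}
Step 3: union(2, 4) -> merged; set of 2 now {0, 2, 4, 6}
Step 4: find(5) -> no change; set of 5 is {5}
Step 5: union(0, 1) -> merged; set of 0 now {0, 1, 2, 4, 6}
Step 6: union(4, 2) -> already same set; set of 4 now {0, 1, 2, 4, 6}
Step 7: union(1, 2) -> already same set; set of 1 now {0, 1, 2, 4, 6}
Step 8: find(4) -> no change; set of 4 is {0, 1, 2, 4, 6}
Set of 0: {0, 1, 2, 4, 6}; 6 is a member.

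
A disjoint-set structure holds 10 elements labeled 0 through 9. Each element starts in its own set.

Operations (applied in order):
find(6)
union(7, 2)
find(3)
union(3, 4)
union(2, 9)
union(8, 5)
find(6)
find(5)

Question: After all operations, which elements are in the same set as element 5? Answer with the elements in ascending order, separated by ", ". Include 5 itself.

Answer: 5, 8

Derivation:
Step 1: find(6) -> no change; set of 6 is {6}
Step 2: union(7, 2) -> merged; set of 7 now {2, 7}
Step 3: find(3) -> no change; set of 3 is {3}
Step 4: union(3, 4) -> merged; set of 3 now {3, 4}
Step 5: union(2, 9) -> merged; set of 2 now {2, 7, 9}
Step 6: union(8, 5) -> merged; set of 8 now {5, 8}
Step 7: find(6) -> no change; set of 6 is {6}
Step 8: find(5) -> no change; set of 5 is {5, 8}
Component of 5: {5, 8}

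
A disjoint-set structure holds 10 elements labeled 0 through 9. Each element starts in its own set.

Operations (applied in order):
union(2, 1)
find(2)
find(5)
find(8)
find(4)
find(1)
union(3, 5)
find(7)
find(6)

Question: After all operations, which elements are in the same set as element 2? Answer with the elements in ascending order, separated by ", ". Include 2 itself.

Answer: 1, 2

Derivation:
Step 1: union(2, 1) -> merged; set of 2 now {1, 2}
Step 2: find(2) -> no change; set of 2 is {1, 2}
Step 3: find(5) -> no change; set of 5 is {5}
Step 4: find(8) -> no change; set of 8 is {8}
Step 5: find(4) -> no change; set of 4 is {4}
Step 6: find(1) -> no change; set of 1 is {1, 2}
Step 7: union(3, 5) -> merged; set of 3 now {3, 5}
Step 8: find(7) -> no change; set of 7 is {7}
Step 9: find(6) -> no change; set of 6 is {6}
Component of 2: {1, 2}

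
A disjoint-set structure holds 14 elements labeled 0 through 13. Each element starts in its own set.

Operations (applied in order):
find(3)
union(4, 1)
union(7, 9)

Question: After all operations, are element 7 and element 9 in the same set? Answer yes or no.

Step 1: find(3) -> no change; set of 3 is {3}
Step 2: union(4, 1) -> merged; set of 4 now {1, 4}
Step 3: union(7, 9) -> merged; set of 7 now {7, 9}
Set of 7: {7, 9}; 9 is a member.

Answer: yes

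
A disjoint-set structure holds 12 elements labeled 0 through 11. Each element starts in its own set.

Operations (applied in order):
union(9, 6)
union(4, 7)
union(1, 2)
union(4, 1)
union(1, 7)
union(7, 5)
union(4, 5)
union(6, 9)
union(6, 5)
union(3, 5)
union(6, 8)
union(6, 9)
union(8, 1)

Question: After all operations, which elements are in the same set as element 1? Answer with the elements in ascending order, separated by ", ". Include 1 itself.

Answer: 1, 2, 3, 4, 5, 6, 7, 8, 9

Derivation:
Step 1: union(9, 6) -> merged; set of 9 now {6, 9}
Step 2: union(4, 7) -> merged; set of 4 now {4, 7}
Step 3: union(1, 2) -> merged; set of 1 now {1, 2}
Step 4: union(4, 1) -> merged; set of 4 now {1, 2, 4, 7}
Step 5: union(1, 7) -> already same set; set of 1 now {1, 2, 4, 7}
Step 6: union(7, 5) -> merged; set of 7 now {1, 2, 4, 5, 7}
Step 7: union(4, 5) -> already same set; set of 4 now {1, 2, 4, 5, 7}
Step 8: union(6, 9) -> already same set; set of 6 now {6, 9}
Step 9: union(6, 5) -> merged; set of 6 now {1, 2, 4, 5, 6, 7, 9}
Step 10: union(3, 5) -> merged; set of 3 now {1, 2, 3, 4, 5, 6, 7, 9}
Step 11: union(6, 8) -> merged; set of 6 now {1, 2, 3, 4, 5, 6, 7, 8, 9}
Step 12: union(6, 9) -> already same set; set of 6 now {1, 2, 3, 4, 5, 6, 7, 8, 9}
Step 13: union(8, 1) -> already same set; set of 8 now {1, 2, 3, 4, 5, 6, 7, 8, 9}
Component of 1: {1, 2, 3, 4, 5, 6, 7, 8, 9}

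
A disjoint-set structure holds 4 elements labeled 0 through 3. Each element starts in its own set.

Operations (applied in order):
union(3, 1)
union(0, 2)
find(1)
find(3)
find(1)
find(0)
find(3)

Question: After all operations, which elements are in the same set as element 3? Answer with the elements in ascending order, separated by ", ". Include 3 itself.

Step 1: union(3, 1) -> merged; set of 3 now {1, 3}
Step 2: union(0, 2) -> merged; set of 0 now {0, 2}
Step 3: find(1) -> no change; set of 1 is {1, 3}
Step 4: find(3) -> no change; set of 3 is {1, 3}
Step 5: find(1) -> no change; set of 1 is {1, 3}
Step 6: find(0) -> no change; set of 0 is {0, 2}
Step 7: find(3) -> no change; set of 3 is {1, 3}
Component of 3: {1, 3}

Answer: 1, 3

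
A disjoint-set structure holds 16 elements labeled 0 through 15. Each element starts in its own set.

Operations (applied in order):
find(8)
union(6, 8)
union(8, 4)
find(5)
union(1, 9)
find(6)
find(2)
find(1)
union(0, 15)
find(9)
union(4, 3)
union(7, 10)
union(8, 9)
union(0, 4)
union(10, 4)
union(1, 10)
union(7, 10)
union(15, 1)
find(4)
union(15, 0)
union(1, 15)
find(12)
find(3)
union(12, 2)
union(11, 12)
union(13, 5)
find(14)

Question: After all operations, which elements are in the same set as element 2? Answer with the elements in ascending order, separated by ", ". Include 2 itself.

Step 1: find(8) -> no change; set of 8 is {8}
Step 2: union(6, 8) -> merged; set of 6 now {6, 8}
Step 3: union(8, 4) -> merged; set of 8 now {4, 6, 8}
Step 4: find(5) -> no change; set of 5 is {5}
Step 5: union(1, 9) -> merged; set of 1 now {1, 9}
Step 6: find(6) -> no change; set of 6 is {4, 6, 8}
Step 7: find(2) -> no change; set of 2 is {2}
Step 8: find(1) -> no change; set of 1 is {1, 9}
Step 9: union(0, 15) -> merged; set of 0 now {0, 15}
Step 10: find(9) -> no change; set of 9 is {1, 9}
Step 11: union(4, 3) -> merged; set of 4 now {3, 4, 6, 8}
Step 12: union(7, 10) -> merged; set of 7 now {7, 10}
Step 13: union(8, 9) -> merged; set of 8 now {1, 3, 4, 6, 8, 9}
Step 14: union(0, 4) -> merged; set of 0 now {0, 1, 3, 4, 6, 8, 9, 15}
Step 15: union(10, 4) -> merged; set of 10 now {0, 1, 3, 4, 6, 7, 8, 9, 10, 15}
Step 16: union(1, 10) -> already same set; set of 1 now {0, 1, 3, 4, 6, 7, 8, 9, 10, 15}
Step 17: union(7, 10) -> already same set; set of 7 now {0, 1, 3, 4, 6, 7, 8, 9, 10, 15}
Step 18: union(15, 1) -> already same set; set of 15 now {0, 1, 3, 4, 6, 7, 8, 9, 10, 15}
Step 19: find(4) -> no change; set of 4 is {0, 1, 3, 4, 6, 7, 8, 9, 10, 15}
Step 20: union(15, 0) -> already same set; set of 15 now {0, 1, 3, 4, 6, 7, 8, 9, 10, 15}
Step 21: union(1, 15) -> already same set; set of 1 now {0, 1, 3, 4, 6, 7, 8, 9, 10, 15}
Step 22: find(12) -> no change; set of 12 is {12}
Step 23: find(3) -> no change; set of 3 is {0, 1, 3, 4, 6, 7, 8, 9, 10, 15}
Step 24: union(12, 2) -> merged; set of 12 now {2, 12}
Step 25: union(11, 12) -> merged; set of 11 now {2, 11, 12}
Step 26: union(13, 5) -> merged; set of 13 now {5, 13}
Step 27: find(14) -> no change; set of 14 is {14}
Component of 2: {2, 11, 12}

Answer: 2, 11, 12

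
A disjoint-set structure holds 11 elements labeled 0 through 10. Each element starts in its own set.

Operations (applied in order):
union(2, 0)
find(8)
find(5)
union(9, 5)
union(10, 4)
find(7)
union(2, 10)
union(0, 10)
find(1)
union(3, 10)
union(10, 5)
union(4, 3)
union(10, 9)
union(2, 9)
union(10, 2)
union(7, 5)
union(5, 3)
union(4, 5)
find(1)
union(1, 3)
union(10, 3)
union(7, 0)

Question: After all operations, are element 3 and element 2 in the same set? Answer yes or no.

Step 1: union(2, 0) -> merged; set of 2 now {0, 2}
Step 2: find(8) -> no change; set of 8 is {8}
Step 3: find(5) -> no change; set of 5 is {5}
Step 4: union(9, 5) -> merged; set of 9 now {5, 9}
Step 5: union(10, 4) -> merged; set of 10 now {4, 10}
Step 6: find(7) -> no change; set of 7 is {7}
Step 7: union(2, 10) -> merged; set of 2 now {0, 2, 4, 10}
Step 8: union(0, 10) -> already same set; set of 0 now {0, 2, 4, 10}
Step 9: find(1) -> no change; set of 1 is {1}
Step 10: union(3, 10) -> merged; set of 3 now {0, 2, 3, 4, 10}
Step 11: union(10, 5) -> merged; set of 10 now {0, 2, 3, 4, 5, 9, 10}
Step 12: union(4, 3) -> already same set; set of 4 now {0, 2, 3, 4, 5, 9, 10}
Step 13: union(10, 9) -> already same set; set of 10 now {0, 2, 3, 4, 5, 9, 10}
Step 14: union(2, 9) -> already same set; set of 2 now {0, 2, 3, 4, 5, 9, 10}
Step 15: union(10, 2) -> already same set; set of 10 now {0, 2, 3, 4, 5, 9, 10}
Step 16: union(7, 5) -> merged; set of 7 now {0, 2, 3, 4, 5, 7, 9, 10}
Step 17: union(5, 3) -> already same set; set of 5 now {0, 2, 3, 4, 5, 7, 9, 10}
Step 18: union(4, 5) -> already same set; set of 4 now {0, 2, 3, 4, 5, 7, 9, 10}
Step 19: find(1) -> no change; set of 1 is {1}
Step 20: union(1, 3) -> merged; set of 1 now {0, 1, 2, 3, 4, 5, 7, 9, 10}
Step 21: union(10, 3) -> already same set; set of 10 now {0, 1, 2, 3, 4, 5, 7, 9, 10}
Step 22: union(7, 0) -> already same set; set of 7 now {0, 1, 2, 3, 4, 5, 7, 9, 10}
Set of 3: {0, 1, 2, 3, 4, 5, 7, 9, 10}; 2 is a member.

Answer: yes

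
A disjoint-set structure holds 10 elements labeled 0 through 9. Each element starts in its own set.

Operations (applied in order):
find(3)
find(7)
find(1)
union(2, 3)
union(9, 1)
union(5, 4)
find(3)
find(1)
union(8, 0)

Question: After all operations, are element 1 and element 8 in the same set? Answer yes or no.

Step 1: find(3) -> no change; set of 3 is {3}
Step 2: find(7) -> no change; set of 7 is {7}
Step 3: find(1) -> no change; set of 1 is {1}
Step 4: union(2, 3) -> merged; set of 2 now {2, 3}
Step 5: union(9, 1) -> merged; set of 9 now {1, 9}
Step 6: union(5, 4) -> merged; set of 5 now {4, 5}
Step 7: find(3) -> no change; set of 3 is {2, 3}
Step 8: find(1) -> no change; set of 1 is {1, 9}
Step 9: union(8, 0) -> merged; set of 8 now {0, 8}
Set of 1: {1, 9}; 8 is not a member.

Answer: no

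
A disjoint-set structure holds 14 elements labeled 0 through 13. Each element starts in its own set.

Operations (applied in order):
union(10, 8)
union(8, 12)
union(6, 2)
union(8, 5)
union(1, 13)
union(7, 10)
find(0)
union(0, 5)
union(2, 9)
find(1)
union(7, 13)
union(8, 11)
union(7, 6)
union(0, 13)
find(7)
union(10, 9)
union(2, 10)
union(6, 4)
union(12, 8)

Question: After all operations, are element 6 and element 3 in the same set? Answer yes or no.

Step 1: union(10, 8) -> merged; set of 10 now {8, 10}
Step 2: union(8, 12) -> merged; set of 8 now {8, 10, 12}
Step 3: union(6, 2) -> merged; set of 6 now {2, 6}
Step 4: union(8, 5) -> merged; set of 8 now {5, 8, 10, 12}
Step 5: union(1, 13) -> merged; set of 1 now {1, 13}
Step 6: union(7, 10) -> merged; set of 7 now {5, 7, 8, 10, 12}
Step 7: find(0) -> no change; set of 0 is {0}
Step 8: union(0, 5) -> merged; set of 0 now {0, 5, 7, 8, 10, 12}
Step 9: union(2, 9) -> merged; set of 2 now {2, 6, 9}
Step 10: find(1) -> no change; set of 1 is {1, 13}
Step 11: union(7, 13) -> merged; set of 7 now {0, 1, 5, 7, 8, 10, 12, 13}
Step 12: union(8, 11) -> merged; set of 8 now {0, 1, 5, 7, 8, 10, 11, 12, 13}
Step 13: union(7, 6) -> merged; set of 7 now {0, 1, 2, 5, 6, 7, 8, 9, 10, 11, 12, 13}
Step 14: union(0, 13) -> already same set; set of 0 now {0, 1, 2, 5, 6, 7, 8, 9, 10, 11, 12, 13}
Step 15: find(7) -> no change; set of 7 is {0, 1, 2, 5, 6, 7, 8, 9, 10, 11, 12, 13}
Step 16: union(10, 9) -> already same set; set of 10 now {0, 1, 2, 5, 6, 7, 8, 9, 10, 11, 12, 13}
Step 17: union(2, 10) -> already same set; set of 2 now {0, 1, 2, 5, 6, 7, 8, 9, 10, 11, 12, 13}
Step 18: union(6, 4) -> merged; set of 6 now {0, 1, 2, 4, 5, 6, 7, 8, 9, 10, 11, 12, 13}
Step 19: union(12, 8) -> already same set; set of 12 now {0, 1, 2, 4, 5, 6, 7, 8, 9, 10, 11, 12, 13}
Set of 6: {0, 1, 2, 4, 5, 6, 7, 8, 9, 10, 11, 12, 13}; 3 is not a member.

Answer: no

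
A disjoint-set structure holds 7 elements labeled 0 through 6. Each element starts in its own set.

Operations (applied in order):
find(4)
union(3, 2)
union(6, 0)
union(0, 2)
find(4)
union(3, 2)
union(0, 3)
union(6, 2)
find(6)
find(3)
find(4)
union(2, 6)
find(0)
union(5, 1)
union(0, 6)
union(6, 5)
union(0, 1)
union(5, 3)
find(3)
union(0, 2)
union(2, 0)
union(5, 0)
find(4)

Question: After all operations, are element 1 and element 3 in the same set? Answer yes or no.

Step 1: find(4) -> no change; set of 4 is {4}
Step 2: union(3, 2) -> merged; set of 3 now {2, 3}
Step 3: union(6, 0) -> merged; set of 6 now {0, 6}
Step 4: union(0, 2) -> merged; set of 0 now {0, 2, 3, 6}
Step 5: find(4) -> no change; set of 4 is {4}
Step 6: union(3, 2) -> already same set; set of 3 now {0, 2, 3, 6}
Step 7: union(0, 3) -> already same set; set of 0 now {0, 2, 3, 6}
Step 8: union(6, 2) -> already same set; set of 6 now {0, 2, 3, 6}
Step 9: find(6) -> no change; set of 6 is {0, 2, 3, 6}
Step 10: find(3) -> no change; set of 3 is {0, 2, 3, 6}
Step 11: find(4) -> no change; set of 4 is {4}
Step 12: union(2, 6) -> already same set; set of 2 now {0, 2, 3, 6}
Step 13: find(0) -> no change; set of 0 is {0, 2, 3, 6}
Step 14: union(5, 1) -> merged; set of 5 now {1, 5}
Step 15: union(0, 6) -> already same set; set of 0 now {0, 2, 3, 6}
Step 16: union(6, 5) -> merged; set of 6 now {0, 1, 2, 3, 5, 6}
Step 17: union(0, 1) -> already same set; set of 0 now {0, 1, 2, 3, 5, 6}
Step 18: union(5, 3) -> already same set; set of 5 now {0, 1, 2, 3, 5, 6}
Step 19: find(3) -> no change; set of 3 is {0, 1, 2, 3, 5, 6}
Step 20: union(0, 2) -> already same set; set of 0 now {0, 1, 2, 3, 5, 6}
Step 21: union(2, 0) -> already same set; set of 2 now {0, 1, 2, 3, 5, 6}
Step 22: union(5, 0) -> already same set; set of 5 now {0, 1, 2, 3, 5, 6}
Step 23: find(4) -> no change; set of 4 is {4}
Set of 1: {0, 1, 2, 3, 5, 6}; 3 is a member.

Answer: yes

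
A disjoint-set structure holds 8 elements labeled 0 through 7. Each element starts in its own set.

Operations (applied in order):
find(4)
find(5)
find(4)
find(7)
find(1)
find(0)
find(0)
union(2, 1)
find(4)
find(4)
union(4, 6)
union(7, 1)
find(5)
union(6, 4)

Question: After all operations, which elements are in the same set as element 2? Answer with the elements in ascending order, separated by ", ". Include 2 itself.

Step 1: find(4) -> no change; set of 4 is {4}
Step 2: find(5) -> no change; set of 5 is {5}
Step 3: find(4) -> no change; set of 4 is {4}
Step 4: find(7) -> no change; set of 7 is {7}
Step 5: find(1) -> no change; set of 1 is {1}
Step 6: find(0) -> no change; set of 0 is {0}
Step 7: find(0) -> no change; set of 0 is {0}
Step 8: union(2, 1) -> merged; set of 2 now {1, 2}
Step 9: find(4) -> no change; set of 4 is {4}
Step 10: find(4) -> no change; set of 4 is {4}
Step 11: union(4, 6) -> merged; set of 4 now {4, 6}
Step 12: union(7, 1) -> merged; set of 7 now {1, 2, 7}
Step 13: find(5) -> no change; set of 5 is {5}
Step 14: union(6, 4) -> already same set; set of 6 now {4, 6}
Component of 2: {1, 2, 7}

Answer: 1, 2, 7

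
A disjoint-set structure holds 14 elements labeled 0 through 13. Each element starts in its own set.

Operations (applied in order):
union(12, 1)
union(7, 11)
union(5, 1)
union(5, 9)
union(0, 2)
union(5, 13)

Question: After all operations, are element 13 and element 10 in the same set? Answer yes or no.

Answer: no

Derivation:
Step 1: union(12, 1) -> merged; set of 12 now {1, 12}
Step 2: union(7, 11) -> merged; set of 7 now {7, 11}
Step 3: union(5, 1) -> merged; set of 5 now {1, 5, 12}
Step 4: union(5, 9) -> merged; set of 5 now {1, 5, 9, 12}
Step 5: union(0, 2) -> merged; set of 0 now {0, 2}
Step 6: union(5, 13) -> merged; set of 5 now {1, 5, 9, 12, 13}
Set of 13: {1, 5, 9, 12, 13}; 10 is not a member.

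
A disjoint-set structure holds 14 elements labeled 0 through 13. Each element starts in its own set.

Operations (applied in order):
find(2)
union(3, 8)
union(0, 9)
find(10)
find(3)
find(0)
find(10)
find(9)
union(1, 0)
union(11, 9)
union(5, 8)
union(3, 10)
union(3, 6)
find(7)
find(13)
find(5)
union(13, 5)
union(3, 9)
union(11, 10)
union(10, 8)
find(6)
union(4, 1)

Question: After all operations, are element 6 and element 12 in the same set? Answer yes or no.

Answer: no

Derivation:
Step 1: find(2) -> no change; set of 2 is {2}
Step 2: union(3, 8) -> merged; set of 3 now {3, 8}
Step 3: union(0, 9) -> merged; set of 0 now {0, 9}
Step 4: find(10) -> no change; set of 10 is {10}
Step 5: find(3) -> no change; set of 3 is {3, 8}
Step 6: find(0) -> no change; set of 0 is {0, 9}
Step 7: find(10) -> no change; set of 10 is {10}
Step 8: find(9) -> no change; set of 9 is {0, 9}
Step 9: union(1, 0) -> merged; set of 1 now {0, 1, 9}
Step 10: union(11, 9) -> merged; set of 11 now {0, 1, 9, 11}
Step 11: union(5, 8) -> merged; set of 5 now {3, 5, 8}
Step 12: union(3, 10) -> merged; set of 3 now {3, 5, 8, 10}
Step 13: union(3, 6) -> merged; set of 3 now {3, 5, 6, 8, 10}
Step 14: find(7) -> no change; set of 7 is {7}
Step 15: find(13) -> no change; set of 13 is {13}
Step 16: find(5) -> no change; set of 5 is {3, 5, 6, 8, 10}
Step 17: union(13, 5) -> merged; set of 13 now {3, 5, 6, 8, 10, 13}
Step 18: union(3, 9) -> merged; set of 3 now {0, 1, 3, 5, 6, 8, 9, 10, 11, 13}
Step 19: union(11, 10) -> already same set; set of 11 now {0, 1, 3, 5, 6, 8, 9, 10, 11, 13}
Step 20: union(10, 8) -> already same set; set of 10 now {0, 1, 3, 5, 6, 8, 9, 10, 11, 13}
Step 21: find(6) -> no change; set of 6 is {0, 1, 3, 5, 6, 8, 9, 10, 11, 13}
Step 22: union(4, 1) -> merged; set of 4 now {0, 1, 3, 4, 5, 6, 8, 9, 10, 11, 13}
Set of 6: {0, 1, 3, 4, 5, 6, 8, 9, 10, 11, 13}; 12 is not a member.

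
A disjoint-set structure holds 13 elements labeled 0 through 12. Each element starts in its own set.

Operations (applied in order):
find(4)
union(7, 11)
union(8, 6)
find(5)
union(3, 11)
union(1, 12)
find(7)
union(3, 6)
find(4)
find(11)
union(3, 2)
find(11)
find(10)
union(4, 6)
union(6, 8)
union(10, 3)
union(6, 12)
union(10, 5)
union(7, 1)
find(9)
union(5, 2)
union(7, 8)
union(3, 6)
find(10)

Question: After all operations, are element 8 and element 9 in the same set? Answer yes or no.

Answer: no

Derivation:
Step 1: find(4) -> no change; set of 4 is {4}
Step 2: union(7, 11) -> merged; set of 7 now {7, 11}
Step 3: union(8, 6) -> merged; set of 8 now {6, 8}
Step 4: find(5) -> no change; set of 5 is {5}
Step 5: union(3, 11) -> merged; set of 3 now {3, 7, 11}
Step 6: union(1, 12) -> merged; set of 1 now {1, 12}
Step 7: find(7) -> no change; set of 7 is {3, 7, 11}
Step 8: union(3, 6) -> merged; set of 3 now {3, 6, 7, 8, 11}
Step 9: find(4) -> no change; set of 4 is {4}
Step 10: find(11) -> no change; set of 11 is {3, 6, 7, 8, 11}
Step 11: union(3, 2) -> merged; set of 3 now {2, 3, 6, 7, 8, 11}
Step 12: find(11) -> no change; set of 11 is {2, 3, 6, 7, 8, 11}
Step 13: find(10) -> no change; set of 10 is {10}
Step 14: union(4, 6) -> merged; set of 4 now {2, 3, 4, 6, 7, 8, 11}
Step 15: union(6, 8) -> already same set; set of 6 now {2, 3, 4, 6, 7, 8, 11}
Step 16: union(10, 3) -> merged; set of 10 now {2, 3, 4, 6, 7, 8, 10, 11}
Step 17: union(6, 12) -> merged; set of 6 now {1, 2, 3, 4, 6, 7, 8, 10, 11, 12}
Step 18: union(10, 5) -> merged; set of 10 now {1, 2, 3, 4, 5, 6, 7, 8, 10, 11, 12}
Step 19: union(7, 1) -> already same set; set of 7 now {1, 2, 3, 4, 5, 6, 7, 8, 10, 11, 12}
Step 20: find(9) -> no change; set of 9 is {9}
Step 21: union(5, 2) -> already same set; set of 5 now {1, 2, 3, 4, 5, 6, 7, 8, 10, 11, 12}
Step 22: union(7, 8) -> already same set; set of 7 now {1, 2, 3, 4, 5, 6, 7, 8, 10, 11, 12}
Step 23: union(3, 6) -> already same set; set of 3 now {1, 2, 3, 4, 5, 6, 7, 8, 10, 11, 12}
Step 24: find(10) -> no change; set of 10 is {1, 2, 3, 4, 5, 6, 7, 8, 10, 11, 12}
Set of 8: {1, 2, 3, 4, 5, 6, 7, 8, 10, 11, 12}; 9 is not a member.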